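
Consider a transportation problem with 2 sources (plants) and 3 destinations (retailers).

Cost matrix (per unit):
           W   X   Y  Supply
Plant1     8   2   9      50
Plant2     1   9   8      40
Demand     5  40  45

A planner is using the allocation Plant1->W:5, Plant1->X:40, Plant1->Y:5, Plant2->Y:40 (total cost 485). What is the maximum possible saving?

30

Current plan cost = 5·8 + 40·2 + 5·9 + 40·8 = 485.
Optimal plan:
  Plant1–X: 40 units
  Plant1–Y: 10 units
  Plant2–W: 5 units
  Plant2–Y: 35 units
Optimal cost = 455.
Saving = 485 − 455 = 30.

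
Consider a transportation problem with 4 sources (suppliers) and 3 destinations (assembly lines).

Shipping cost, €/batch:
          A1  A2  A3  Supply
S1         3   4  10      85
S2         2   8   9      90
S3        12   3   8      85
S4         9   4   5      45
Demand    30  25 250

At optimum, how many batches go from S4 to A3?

The minimum-cost plan:
  S1→A1: 30 × €3 = €90
  S1→A2: 25 × €4 = €100
  S1→A3: 30 × €10 = €300
  S2→A3: 90 × €9 = €810
  S3→A3: 85 × €8 = €680
  S4→A3: 45 × €5 = €225
Total cost = €2205.
So S4→A3 carries 45 batches.

45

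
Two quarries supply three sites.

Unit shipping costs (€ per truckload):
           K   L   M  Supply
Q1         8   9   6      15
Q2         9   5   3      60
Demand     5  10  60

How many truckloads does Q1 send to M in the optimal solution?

The minimum-cost plan:
  Q1–K: 5 × €8 = €40
  Q1–M: 10 × €6 = €60
  Q2–L: 10 × €5 = €50
  Q2–M: 50 × €3 = €150
Total cost = €300.
So Q1→M carries 10 truckloads.

10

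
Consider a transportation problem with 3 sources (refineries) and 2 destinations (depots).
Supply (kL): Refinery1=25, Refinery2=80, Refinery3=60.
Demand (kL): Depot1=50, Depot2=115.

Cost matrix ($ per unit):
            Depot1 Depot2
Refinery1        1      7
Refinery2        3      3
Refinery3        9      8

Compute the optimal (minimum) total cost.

A cheapest plan:
  Refinery1–Depot1: 25 × $1 = $25
  Refinery2–Depot1: 25 × $3 = $75
  Refinery2–Depot2: 55 × $3 = $165
  Refinery3–Depot2: 60 × $8 = $480
Total = 25 + 75 + 165 + 480 = $745.
(Supply check: Refinery1 ships 25; Refinery2 ships 80; Refinery3 ships 60.)

745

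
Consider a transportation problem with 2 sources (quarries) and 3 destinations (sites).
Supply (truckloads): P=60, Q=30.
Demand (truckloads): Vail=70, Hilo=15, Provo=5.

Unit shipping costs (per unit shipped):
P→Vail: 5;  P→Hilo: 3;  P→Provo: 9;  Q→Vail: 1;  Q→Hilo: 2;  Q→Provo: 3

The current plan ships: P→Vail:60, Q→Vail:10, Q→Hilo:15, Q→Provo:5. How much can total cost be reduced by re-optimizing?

45

Current plan cost = 60·5 + 10·1 + 15·2 + 5·3 = 355.
Optimal plan:
  P to Vail: 45 truckloads
  P to Hilo: 15 truckloads
  Q to Vail: 25 truckloads
  Q to Provo: 5 truckloads
Optimal cost = 310.
Saving = 355 − 310 = 45.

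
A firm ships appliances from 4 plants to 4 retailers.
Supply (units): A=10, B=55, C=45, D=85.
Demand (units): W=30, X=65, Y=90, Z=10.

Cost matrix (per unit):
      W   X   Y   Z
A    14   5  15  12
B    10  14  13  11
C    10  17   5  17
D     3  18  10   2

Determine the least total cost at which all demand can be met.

An optimal shipping plan:
  A→X: 10 × 5 = 50
  B→X: 55 × 14 = 770
  C→Y: 45 × 5 = 225
  D→W: 30 × 3 = 90
  D→Y: 45 × 10 = 450
  D→Z: 10 × 2 = 20
Total = 50 + 770 + 225 + 90 + 450 + 20 = 1605.

1605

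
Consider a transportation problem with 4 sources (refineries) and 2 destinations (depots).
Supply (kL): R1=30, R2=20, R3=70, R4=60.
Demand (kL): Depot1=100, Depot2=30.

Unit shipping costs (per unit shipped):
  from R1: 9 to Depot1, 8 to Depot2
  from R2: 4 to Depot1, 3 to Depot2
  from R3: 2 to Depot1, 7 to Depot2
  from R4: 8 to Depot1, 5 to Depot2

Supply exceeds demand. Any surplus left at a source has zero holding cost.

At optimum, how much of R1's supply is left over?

30

Minimum-cost shipments:
  R2 to Depot1: 20 × 4 = 80
  R3 to Depot1: 70 × 2 = 140
  R4 to Depot1: 10 × 8 = 80
  R4 to Depot2: 30 × 5 = 150
Total cost = 450.
R1 ships 0 of its 30, leaving 30.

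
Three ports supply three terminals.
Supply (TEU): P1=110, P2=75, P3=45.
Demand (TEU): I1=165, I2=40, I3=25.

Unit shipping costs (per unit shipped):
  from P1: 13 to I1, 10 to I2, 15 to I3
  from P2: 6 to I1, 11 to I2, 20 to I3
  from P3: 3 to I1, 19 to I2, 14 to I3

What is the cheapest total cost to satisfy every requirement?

An optimal shipping plan:
  P1->I1: 45 × 13 = 585
  P1->I2: 40 × 10 = 400
  P1->I3: 25 × 15 = 375
  P2->I1: 75 × 6 = 450
  P3->I1: 45 × 3 = 135
Total = 585 + 400 + 375 + 450 + 135 = 1945.

1945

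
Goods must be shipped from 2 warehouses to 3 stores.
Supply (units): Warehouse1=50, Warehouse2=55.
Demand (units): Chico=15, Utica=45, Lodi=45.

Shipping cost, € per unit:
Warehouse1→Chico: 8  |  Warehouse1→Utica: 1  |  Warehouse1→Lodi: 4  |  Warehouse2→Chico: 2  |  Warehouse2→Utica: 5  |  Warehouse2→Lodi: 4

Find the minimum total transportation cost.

255

Optimal allocation:
  Warehouse1 to Utica: 45 units
  Warehouse1 to Lodi: 5 units
  Warehouse2 to Chico: 15 units
  Warehouse2 to Lodi: 40 units
Total cost = €255.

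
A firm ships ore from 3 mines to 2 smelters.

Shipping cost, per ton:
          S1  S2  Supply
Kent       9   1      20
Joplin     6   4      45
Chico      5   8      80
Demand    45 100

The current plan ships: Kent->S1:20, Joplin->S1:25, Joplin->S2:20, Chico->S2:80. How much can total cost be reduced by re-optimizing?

345

Current plan cost = 20·9 + 25·6 + 20·4 + 80·8 = 1050.
Optimal plan:
  Kent–S2: 20 × 1 = 20
  Joplin–S2: 45 × 4 = 180
  Chico–S1: 45 × 5 = 225
  Chico–S2: 35 × 8 = 280
Optimal cost = 705.
Saving = 1050 − 705 = 345.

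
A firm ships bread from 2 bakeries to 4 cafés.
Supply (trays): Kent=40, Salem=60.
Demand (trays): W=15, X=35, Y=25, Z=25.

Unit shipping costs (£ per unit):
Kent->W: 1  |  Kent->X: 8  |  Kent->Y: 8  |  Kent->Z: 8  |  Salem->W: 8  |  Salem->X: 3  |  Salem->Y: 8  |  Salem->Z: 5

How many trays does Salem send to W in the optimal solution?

0

The minimum-cost plan:
  Kent to W: 15 trays
  Kent to Y: 25 trays
  Salem to X: 35 trays
  Salem to Z: 25 trays
Total cost = £445.
The route Salem→W is not used.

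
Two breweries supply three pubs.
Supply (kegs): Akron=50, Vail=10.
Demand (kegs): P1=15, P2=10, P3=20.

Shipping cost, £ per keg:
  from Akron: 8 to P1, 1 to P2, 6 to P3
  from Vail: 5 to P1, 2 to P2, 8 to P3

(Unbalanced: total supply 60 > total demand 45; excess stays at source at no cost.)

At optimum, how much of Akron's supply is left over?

15

Minimum-cost shipments:
  Akron–P1: 5 kegs
  Akron–P2: 10 kegs
  Akron–P3: 20 kegs
  Vail–P1: 10 kegs
Total cost = £220.
Akron ships 35 of its 50, leaving 15.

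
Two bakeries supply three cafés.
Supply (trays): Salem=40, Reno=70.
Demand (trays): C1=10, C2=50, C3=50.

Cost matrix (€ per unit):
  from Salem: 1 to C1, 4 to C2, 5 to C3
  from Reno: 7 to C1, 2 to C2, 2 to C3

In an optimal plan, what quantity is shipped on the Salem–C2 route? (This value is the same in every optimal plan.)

30

The minimum-cost plan:
  Salem→C1: 10 trays
  Salem→C2: 30 trays
  Reno→C2: 20 trays
  Reno→C3: 50 trays
Total cost = €270.
So Salem→C2 carries 30 trays.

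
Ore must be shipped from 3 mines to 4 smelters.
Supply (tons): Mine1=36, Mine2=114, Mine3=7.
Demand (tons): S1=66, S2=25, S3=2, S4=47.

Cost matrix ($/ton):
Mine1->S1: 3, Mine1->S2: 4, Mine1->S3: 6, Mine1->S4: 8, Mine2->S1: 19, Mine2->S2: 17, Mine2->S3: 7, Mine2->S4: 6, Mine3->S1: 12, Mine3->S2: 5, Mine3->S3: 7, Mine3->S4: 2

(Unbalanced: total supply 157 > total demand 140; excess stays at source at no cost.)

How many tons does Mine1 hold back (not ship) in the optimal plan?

0

Minimum-cost shipments:
  Mine1–S1: 36 × $3 = $108
  Mine2–S1: 30 × $19 = $570
  Mine2–S2: 18 × $17 = $306
  Mine2–S3: 2 × $7 = $14
  Mine2–S4: 47 × $6 = $282
  Mine3–S2: 7 × $5 = $35
Total cost = $1315.
Mine1 ships 36 of its 36, leaving 0.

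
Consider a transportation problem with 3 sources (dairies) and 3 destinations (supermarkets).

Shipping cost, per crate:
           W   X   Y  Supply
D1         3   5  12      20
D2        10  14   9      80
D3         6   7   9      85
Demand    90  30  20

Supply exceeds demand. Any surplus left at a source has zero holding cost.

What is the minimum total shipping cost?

Optimal allocation:
  D1→W: 20 × 3 = 60
  D2→W: 15 × 10 = 150
  D2→Y: 20 × 9 = 180
  D3→W: 55 × 6 = 330
  D3→X: 30 × 7 = 210
Total = 60 + 150 + 180 + 330 + 210 = 930.

930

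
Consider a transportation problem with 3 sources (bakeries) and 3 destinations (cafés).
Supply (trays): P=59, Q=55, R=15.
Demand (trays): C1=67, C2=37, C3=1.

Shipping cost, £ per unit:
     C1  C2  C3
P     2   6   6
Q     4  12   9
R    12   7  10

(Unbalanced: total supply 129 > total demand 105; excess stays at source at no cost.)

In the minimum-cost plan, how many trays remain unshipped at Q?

24

Minimum-cost shipments:
  P->C1: 36 × £2 = £72
  P->C2: 22 × £6 = £132
  P->C3: 1 × £6 = £6
  Q->C1: 31 × £4 = £124
  R->C2: 15 × £7 = £105
Total cost = £439.
Q ships 31 of its 55, leaving 24.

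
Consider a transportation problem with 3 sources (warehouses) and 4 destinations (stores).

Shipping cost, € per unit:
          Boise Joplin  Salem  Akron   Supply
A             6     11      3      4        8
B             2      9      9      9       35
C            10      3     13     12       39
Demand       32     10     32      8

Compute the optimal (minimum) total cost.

Optimal allocation:
  A–Salem: 8 × €3 = €24
  B–Boise: 32 × €2 = €64
  B–Salem: 3 × €9 = €27
  C–Joplin: 10 × €3 = €30
  C–Salem: 21 × €13 = €273
  C–Akron: 8 × €12 = €96
Total = 24 + 64 + 27 + 30 + 273 + 96 = €514.
(Supply check: A ships 8; B ships 35; C ships 39.)

514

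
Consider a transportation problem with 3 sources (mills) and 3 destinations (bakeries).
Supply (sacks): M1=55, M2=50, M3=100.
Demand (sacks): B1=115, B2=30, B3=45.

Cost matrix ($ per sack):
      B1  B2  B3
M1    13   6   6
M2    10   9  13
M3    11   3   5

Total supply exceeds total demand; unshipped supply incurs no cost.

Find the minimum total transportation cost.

Optimal allocation:
  M1->B3: 40 × $6 = $240
  M2->B1: 50 × $10 = $500
  M3->B1: 65 × $11 = $715
  M3->B2: 30 × $3 = $90
  M3->B3: 5 × $5 = $25
Total = 240 + 500 + 715 + 90 + 25 = $1570.

1570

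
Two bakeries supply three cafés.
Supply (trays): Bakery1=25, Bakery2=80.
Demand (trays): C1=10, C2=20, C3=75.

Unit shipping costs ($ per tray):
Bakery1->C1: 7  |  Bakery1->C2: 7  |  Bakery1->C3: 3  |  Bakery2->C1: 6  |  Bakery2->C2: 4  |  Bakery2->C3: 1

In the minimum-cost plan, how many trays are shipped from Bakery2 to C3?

The minimum-cost plan:
  Bakery1->C1: 10 × $7 = $70
  Bakery1->C3: 15 × $3 = $45
  Bakery2->C2: 20 × $4 = $80
  Bakery2->C3: 60 × $1 = $60
Total cost = $255.
So Bakery2→C3 carries 60 trays.

60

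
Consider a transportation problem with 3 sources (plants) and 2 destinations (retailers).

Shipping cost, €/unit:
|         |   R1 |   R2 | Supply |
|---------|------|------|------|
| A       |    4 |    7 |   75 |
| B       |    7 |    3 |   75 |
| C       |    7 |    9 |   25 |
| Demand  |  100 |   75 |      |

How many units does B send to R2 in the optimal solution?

75

Solving gives:
  A to R1: 75 × €4 = €300
  B to R2: 75 × €3 = €225
  C to R1: 25 × €7 = €175
Total cost = €700.
So B→R2 carries 75 units.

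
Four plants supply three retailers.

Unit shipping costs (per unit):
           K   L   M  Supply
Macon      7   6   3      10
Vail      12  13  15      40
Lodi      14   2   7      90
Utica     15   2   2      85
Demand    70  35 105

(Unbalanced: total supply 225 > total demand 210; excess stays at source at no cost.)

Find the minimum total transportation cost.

1210

Optimal allocation:
  Macon→K: 10 units
  Vail→K: 40 units
  Lodi→K: 20 units
  Lodi→L: 35 units
  Lodi→M: 20 units
  Utica→M: 85 units
Total cost = 1210.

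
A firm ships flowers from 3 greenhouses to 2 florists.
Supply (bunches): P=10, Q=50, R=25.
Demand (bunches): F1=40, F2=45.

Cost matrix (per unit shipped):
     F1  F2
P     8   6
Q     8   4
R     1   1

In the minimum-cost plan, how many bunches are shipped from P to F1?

10

Solving gives:
  P to F1: 10 × 8 = 80
  Q to F1: 5 × 8 = 40
  Q to F2: 45 × 4 = 180
  R to F1: 25 × 1 = 25
Total cost = 325.
So P→F1 carries 10 bunches.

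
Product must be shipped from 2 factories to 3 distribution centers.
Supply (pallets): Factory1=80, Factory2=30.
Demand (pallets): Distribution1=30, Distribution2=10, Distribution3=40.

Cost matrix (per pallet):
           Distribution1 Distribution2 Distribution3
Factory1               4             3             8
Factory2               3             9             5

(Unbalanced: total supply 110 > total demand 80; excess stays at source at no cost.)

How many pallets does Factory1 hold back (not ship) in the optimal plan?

30

Minimum-cost shipments:
  Factory1–Distribution1: 30 × 4 = 120
  Factory1–Distribution2: 10 × 3 = 30
  Factory1–Distribution3: 10 × 8 = 80
  Factory2–Distribution3: 30 × 5 = 150
Total cost = 380.
Factory1 ships 50 of its 80, leaving 30.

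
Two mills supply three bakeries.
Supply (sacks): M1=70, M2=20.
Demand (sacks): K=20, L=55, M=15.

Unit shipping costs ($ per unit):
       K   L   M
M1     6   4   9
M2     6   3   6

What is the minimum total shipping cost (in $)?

425

An optimal shipping plan:
  M1→K: 20 × $6 = $120
  M1→L: 50 × $4 = $200
  M2→L: 5 × $3 = $15
  M2→M: 15 × $6 = $90
Total = 120 + 200 + 15 + 90 = $425.
(Supply check: M1 ships 70; M2 ships 20.)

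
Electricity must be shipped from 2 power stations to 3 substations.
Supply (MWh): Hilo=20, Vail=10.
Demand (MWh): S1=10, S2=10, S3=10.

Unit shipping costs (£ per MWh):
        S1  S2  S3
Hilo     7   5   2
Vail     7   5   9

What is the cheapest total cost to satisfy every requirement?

One minimum-cost allocation:
  Hilo→S1: 10 × £7 = £70
  Hilo→S3: 10 × £2 = £20
  Vail→S2: 10 × £5 = £50
Total = 70 + 20 + 50 = £140.
(Supply check: Hilo ships 20; Vail ships 10.)

140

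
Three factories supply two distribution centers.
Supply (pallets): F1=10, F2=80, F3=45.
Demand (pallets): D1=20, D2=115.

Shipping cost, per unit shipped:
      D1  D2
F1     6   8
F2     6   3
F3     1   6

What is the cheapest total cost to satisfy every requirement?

An optimal shipping plan:
  F1–D2: 10 × 8 = 80
  F2–D2: 80 × 3 = 240
  F3–D1: 20 × 1 = 20
  F3–D2: 25 × 6 = 150
Total = 80 + 240 + 20 + 150 = 490.

490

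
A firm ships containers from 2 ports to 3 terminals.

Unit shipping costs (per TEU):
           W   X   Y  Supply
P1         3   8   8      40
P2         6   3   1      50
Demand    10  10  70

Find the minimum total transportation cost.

Optimal allocation:
  P1–W: 10 × 3 = 30
  P1–X: 10 × 8 = 80
  P1–Y: 20 × 8 = 160
  P2–Y: 50 × 1 = 50
Total = 30 + 80 + 160 + 50 = 320.
(Supply check: P1 ships 40; P2 ships 50.)

320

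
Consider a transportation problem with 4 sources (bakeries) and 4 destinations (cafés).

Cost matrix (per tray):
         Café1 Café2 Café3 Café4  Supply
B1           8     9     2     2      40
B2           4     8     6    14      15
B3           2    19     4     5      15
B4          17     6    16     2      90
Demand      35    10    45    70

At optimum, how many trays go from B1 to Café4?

Solving gives:
  B1->Café3: 40 × 2 = 80
  B2->Café1: 15 × 4 = 60
  B3->Café1: 15 × 2 = 30
  B4->Café1: 5 × 17 = 85
  B4->Café2: 10 × 6 = 60
  B4->Café3: 5 × 16 = 80
  B4->Café4: 70 × 2 = 140
Total cost = 535.
The route B1→Café4 is not used.

0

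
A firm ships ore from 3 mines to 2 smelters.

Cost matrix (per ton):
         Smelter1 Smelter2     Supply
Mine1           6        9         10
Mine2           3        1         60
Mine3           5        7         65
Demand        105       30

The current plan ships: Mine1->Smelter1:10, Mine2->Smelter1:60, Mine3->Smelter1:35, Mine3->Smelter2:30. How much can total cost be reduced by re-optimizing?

120

Current plan cost = 10·6 + 60·3 + 35·5 + 30·7 = 625.
Optimal plan:
  Mine1→Smelter1: 10 × 6 = 60
  Mine2→Smelter1: 30 × 3 = 90
  Mine2→Smelter2: 30 × 1 = 30
  Mine3→Smelter1: 65 × 5 = 325
Optimal cost = 505.
Saving = 625 − 505 = 120.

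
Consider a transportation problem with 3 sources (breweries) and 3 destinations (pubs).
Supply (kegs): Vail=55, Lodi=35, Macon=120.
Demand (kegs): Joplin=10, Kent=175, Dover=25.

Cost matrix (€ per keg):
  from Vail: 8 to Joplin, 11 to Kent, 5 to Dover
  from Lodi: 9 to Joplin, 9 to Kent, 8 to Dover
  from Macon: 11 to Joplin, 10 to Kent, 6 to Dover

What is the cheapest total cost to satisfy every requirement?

An optimal shipping plan:
  Vail->Joplin: 10 kegs
  Vail->Kent: 20 kegs
  Vail->Dover: 25 kegs
  Lodi->Kent: 35 kegs
  Macon->Kent: 120 kegs
Total cost = €1940.

1940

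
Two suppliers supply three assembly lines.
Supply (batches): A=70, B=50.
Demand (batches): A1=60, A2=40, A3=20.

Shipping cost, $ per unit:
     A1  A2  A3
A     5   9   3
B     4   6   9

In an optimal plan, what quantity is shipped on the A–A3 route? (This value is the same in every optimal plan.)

20

The minimum-cost plan:
  A–A1: 50 × $5 = $250
  A–A3: 20 × $3 = $60
  B–A1: 10 × $4 = $40
  B–A2: 40 × $6 = $240
Total cost = $590.
So A→A3 carries 20 batches.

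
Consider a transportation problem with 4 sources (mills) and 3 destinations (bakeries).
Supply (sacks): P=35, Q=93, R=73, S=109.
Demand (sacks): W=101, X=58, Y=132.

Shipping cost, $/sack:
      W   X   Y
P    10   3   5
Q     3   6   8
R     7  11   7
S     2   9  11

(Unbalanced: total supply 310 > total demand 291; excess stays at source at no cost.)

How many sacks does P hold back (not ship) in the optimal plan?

0

Minimum-cost shipments:
  P→X: 35 × $3 = $105
  Q→X: 23 × $6 = $138
  Q→Y: 59 × $8 = $472
  R→Y: 73 × $7 = $511
  S→W: 101 × $2 = $202
Total cost = $1428.
P ships 35 of its 35, leaving 0.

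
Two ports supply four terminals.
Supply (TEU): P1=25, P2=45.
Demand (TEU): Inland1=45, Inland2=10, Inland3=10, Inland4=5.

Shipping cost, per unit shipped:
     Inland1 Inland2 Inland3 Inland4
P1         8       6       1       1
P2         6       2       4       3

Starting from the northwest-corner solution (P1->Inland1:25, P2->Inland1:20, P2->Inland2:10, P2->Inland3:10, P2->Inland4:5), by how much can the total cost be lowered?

Current plan cost = 25·8 + 20·6 + 10·2 + 10·4 + 5·3 = 395.
Optimal plan:
  P1→Inland1: 10 TEU
  P1→Inland3: 10 TEU
  P1→Inland4: 5 TEU
  P2→Inland1: 35 TEU
  P2→Inland2: 10 TEU
Optimal cost = 325.
Saving = 395 − 325 = 70.

70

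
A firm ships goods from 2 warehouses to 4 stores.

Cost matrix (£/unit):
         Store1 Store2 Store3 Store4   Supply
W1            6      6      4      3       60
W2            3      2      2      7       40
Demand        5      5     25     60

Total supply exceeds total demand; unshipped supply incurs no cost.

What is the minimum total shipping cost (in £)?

An optimal shipping plan:
  W1–Store4: 60 × £3 = £180
  W2–Store1: 5 × £3 = £15
  W2–Store2: 5 × £2 = £10
  W2–Store3: 25 × £2 = £50
Total = 180 + 15 + 10 + 50 = £255.

255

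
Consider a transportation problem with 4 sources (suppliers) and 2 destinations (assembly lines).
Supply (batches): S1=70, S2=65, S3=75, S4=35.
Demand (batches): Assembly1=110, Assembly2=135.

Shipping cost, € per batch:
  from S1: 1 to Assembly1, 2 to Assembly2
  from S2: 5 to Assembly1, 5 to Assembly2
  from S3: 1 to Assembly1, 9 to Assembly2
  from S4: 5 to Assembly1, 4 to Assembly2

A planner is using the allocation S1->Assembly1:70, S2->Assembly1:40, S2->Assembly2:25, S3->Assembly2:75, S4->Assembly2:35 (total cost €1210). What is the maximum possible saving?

565

Current plan cost = 70·1 + 40·5 + 25·5 + 75·9 + 35·4 = €1210.
Optimal plan:
  S1->Assembly1: 35 × €1 = €35
  S1->Assembly2: 35 × €2 = €70
  S2->Assembly2: 65 × €5 = €325
  S3->Assembly1: 75 × €1 = €75
  S4->Assembly2: 35 × €4 = €140
Optimal cost = €645.
Saving = 1210 − 645 = €565.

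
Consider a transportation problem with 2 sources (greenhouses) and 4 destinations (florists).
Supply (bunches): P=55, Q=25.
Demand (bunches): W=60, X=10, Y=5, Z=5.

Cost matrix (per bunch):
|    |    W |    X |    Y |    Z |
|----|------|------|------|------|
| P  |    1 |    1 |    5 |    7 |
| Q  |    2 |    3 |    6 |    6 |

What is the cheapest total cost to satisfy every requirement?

145

One minimum-cost allocation:
  P to W: 40 bunches
  P to X: 10 bunches
  P to Y: 5 bunches
  Q to W: 20 bunches
  Q to Z: 5 bunches
Total cost = 145.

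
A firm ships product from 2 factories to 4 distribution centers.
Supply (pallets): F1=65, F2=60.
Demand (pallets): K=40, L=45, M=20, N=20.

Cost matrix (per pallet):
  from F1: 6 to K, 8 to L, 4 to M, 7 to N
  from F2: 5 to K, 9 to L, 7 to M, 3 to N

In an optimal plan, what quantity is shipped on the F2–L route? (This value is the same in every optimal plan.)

0

Optimal shipments:
  F1–L: 45 × 8 = 360
  F1–M: 20 × 4 = 80
  F2–K: 40 × 5 = 200
  F2–N: 20 × 3 = 60
Total cost = 700.
The route F2→L is not used.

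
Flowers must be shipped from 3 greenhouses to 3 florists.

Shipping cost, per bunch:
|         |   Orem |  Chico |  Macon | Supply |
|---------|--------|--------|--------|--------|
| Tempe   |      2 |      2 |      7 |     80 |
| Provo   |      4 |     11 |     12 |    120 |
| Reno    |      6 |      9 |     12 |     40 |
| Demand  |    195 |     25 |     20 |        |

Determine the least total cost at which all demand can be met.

An optimal shipping plan:
  Tempe->Orem: 35 bunches
  Tempe->Chico: 25 bunches
  Tempe->Macon: 20 bunches
  Provo->Orem: 120 bunches
  Reno->Orem: 40 bunches
Total cost = 980.

980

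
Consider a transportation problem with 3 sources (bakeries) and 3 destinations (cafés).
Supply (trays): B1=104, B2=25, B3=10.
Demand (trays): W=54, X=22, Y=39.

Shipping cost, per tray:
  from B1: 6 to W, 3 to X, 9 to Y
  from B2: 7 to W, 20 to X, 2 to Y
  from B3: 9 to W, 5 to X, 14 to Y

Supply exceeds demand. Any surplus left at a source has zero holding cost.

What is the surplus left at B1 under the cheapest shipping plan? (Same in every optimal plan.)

14

An optimal plan:
  B1→W: 54 × 6 = 324
  B1→X: 22 × 3 = 66
  B1→Y: 14 × 9 = 126
  B2→Y: 25 × 2 = 50
Total cost = 566.
B1 ships 90 of its 104, leaving 14.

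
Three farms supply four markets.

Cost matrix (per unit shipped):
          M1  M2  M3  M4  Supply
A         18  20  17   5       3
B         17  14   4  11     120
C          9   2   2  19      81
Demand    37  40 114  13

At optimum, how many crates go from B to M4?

The minimum-cost plan:
  A to M4: 3 × 5 = 15
  B to M3: 110 × 4 = 440
  B to M4: 10 × 11 = 110
  C to M1: 37 × 9 = 333
  C to M2: 40 × 2 = 80
  C to M3: 4 × 2 = 8
Total cost = 986.
So B→M4 carries 10 crates.

10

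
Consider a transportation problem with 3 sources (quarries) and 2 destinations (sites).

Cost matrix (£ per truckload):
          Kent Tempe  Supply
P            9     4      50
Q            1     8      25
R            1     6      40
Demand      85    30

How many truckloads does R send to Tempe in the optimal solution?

Optimal shipments:
  P->Kent: 20 × £9 = £180
  P->Tempe: 30 × £4 = £120
  Q->Kent: 25 × £1 = £25
  R->Kent: 40 × £1 = £40
Total cost = £365.
The route R→Tempe is not used.

0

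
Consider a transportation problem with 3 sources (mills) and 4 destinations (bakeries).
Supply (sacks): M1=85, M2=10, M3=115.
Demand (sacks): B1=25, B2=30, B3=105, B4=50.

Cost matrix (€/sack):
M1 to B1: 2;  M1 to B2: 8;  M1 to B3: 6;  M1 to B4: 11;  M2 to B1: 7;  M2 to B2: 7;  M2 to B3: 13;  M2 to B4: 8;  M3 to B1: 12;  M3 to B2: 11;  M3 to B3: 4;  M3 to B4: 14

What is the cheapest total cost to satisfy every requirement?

One minimum-cost allocation:
  M1→B1: 25 × €2 = €50
  M1→B2: 30 × €8 = €240
  M1→B4: 30 × €11 = €330
  M2→B4: 10 × €8 = €80
  M3→B3: 105 × €4 = €420
  M3→B4: 10 × €14 = €140
Total = 50 + 240 + 330 + 80 + 420 + 140 = €1260.
(Supply check: M1 ships 85; M2 ships 10; M3 ships 115.)

1260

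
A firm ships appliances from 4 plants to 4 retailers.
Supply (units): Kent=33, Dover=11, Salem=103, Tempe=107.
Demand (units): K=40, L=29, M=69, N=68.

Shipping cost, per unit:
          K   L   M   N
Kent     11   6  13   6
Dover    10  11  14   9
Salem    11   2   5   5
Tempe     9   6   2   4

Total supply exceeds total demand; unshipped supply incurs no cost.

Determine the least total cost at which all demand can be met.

898

Optimal allocation:
  Dover->K: 2 × 10 = 20
  Salem->L: 29 × 2 = 58
  Salem->N: 68 × 5 = 340
  Tempe->K: 38 × 9 = 342
  Tempe->M: 69 × 2 = 138
Total = 20 + 58 + 340 + 342 + 138 = 898.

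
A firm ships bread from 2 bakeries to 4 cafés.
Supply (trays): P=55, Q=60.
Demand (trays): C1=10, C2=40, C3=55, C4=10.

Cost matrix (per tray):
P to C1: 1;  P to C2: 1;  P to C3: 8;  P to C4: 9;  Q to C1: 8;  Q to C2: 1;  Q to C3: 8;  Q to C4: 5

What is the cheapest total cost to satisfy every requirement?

540

A cheapest plan:
  P to C1: 10 × 1 = 10
  P to C2: 40 × 1 = 40
  P to C3: 5 × 8 = 40
  Q to C3: 50 × 8 = 400
  Q to C4: 10 × 5 = 50
Total = 10 + 40 + 40 + 400 + 50 = 540.
(Supply check: P ships 55; Q ships 60.)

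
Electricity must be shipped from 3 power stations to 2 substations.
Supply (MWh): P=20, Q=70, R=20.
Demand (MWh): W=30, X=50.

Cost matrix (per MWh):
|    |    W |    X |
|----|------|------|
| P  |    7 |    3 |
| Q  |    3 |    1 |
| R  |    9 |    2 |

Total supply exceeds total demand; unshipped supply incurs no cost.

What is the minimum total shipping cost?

150

A cheapest plan:
  Q→W: 30 × 3 = 90
  Q→X: 40 × 1 = 40
  R→X: 10 × 2 = 20
Total = 90 + 40 + 20 = 150.
(Supply check: P ships 0; Q ships 70; R ships 10.)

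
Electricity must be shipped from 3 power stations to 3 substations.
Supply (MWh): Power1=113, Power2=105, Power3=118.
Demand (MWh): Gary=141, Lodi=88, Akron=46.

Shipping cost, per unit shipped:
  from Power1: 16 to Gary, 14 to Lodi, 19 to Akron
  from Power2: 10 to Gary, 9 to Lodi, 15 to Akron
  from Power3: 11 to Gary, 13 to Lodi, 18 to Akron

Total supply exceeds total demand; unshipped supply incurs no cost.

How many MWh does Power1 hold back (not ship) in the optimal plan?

61

An optimal plan:
  Power1→Lodi: 6 × 14 = 84
  Power1→Akron: 46 × 19 = 874
  Power2→Gary: 23 × 10 = 230
  Power2→Lodi: 82 × 9 = 738
  Power3→Gary: 118 × 11 = 1298
Total cost = 3224.
Power1 ships 52 of its 113, leaving 61.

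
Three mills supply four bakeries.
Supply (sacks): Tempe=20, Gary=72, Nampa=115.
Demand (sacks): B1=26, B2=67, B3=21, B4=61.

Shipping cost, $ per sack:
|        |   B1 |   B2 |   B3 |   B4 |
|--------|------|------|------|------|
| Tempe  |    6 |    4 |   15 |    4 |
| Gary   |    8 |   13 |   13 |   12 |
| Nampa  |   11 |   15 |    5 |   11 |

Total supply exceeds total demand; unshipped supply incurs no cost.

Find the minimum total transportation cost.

1677

An optimal shipping plan:
  Tempe->B2: 20 × $4 = $80
  Gary->B1: 26 × $8 = $208
  Gary->B2: 46 × $13 = $598
  Nampa->B2: 1 × $15 = $15
  Nampa->B3: 21 × $5 = $105
  Nampa->B4: 61 × $11 = $671
Total = 80 + 208 + 598 + 15 + 105 + 671 = $1677.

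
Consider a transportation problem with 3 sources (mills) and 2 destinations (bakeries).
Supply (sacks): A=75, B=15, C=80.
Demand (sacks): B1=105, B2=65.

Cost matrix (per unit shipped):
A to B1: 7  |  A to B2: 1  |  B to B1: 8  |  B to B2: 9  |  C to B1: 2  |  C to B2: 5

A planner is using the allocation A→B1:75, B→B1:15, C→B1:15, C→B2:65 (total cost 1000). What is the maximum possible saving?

585

Current plan cost = 75·7 + 15·8 + 15·2 + 65·5 = 1000.
Optimal plan:
  A->B1: 10 × 7 = 70
  A->B2: 65 × 1 = 65
  B->B1: 15 × 8 = 120
  C->B1: 80 × 2 = 160
Optimal cost = 415.
Saving = 1000 − 415 = 585.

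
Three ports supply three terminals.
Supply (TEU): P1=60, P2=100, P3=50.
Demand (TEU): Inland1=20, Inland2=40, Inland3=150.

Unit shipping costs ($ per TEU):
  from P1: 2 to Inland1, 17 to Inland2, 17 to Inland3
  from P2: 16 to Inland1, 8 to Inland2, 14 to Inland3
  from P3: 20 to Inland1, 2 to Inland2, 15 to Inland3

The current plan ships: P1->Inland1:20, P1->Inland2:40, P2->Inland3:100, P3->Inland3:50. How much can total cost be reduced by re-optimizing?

520

Current plan cost = 20·2 + 40·17 + 100·14 + 50·15 = $2870.
Optimal plan:
  P1->Inland1: 20 × $2 = $40
  P1->Inland3: 40 × $17 = $680
  P2->Inland3: 100 × $14 = $1400
  P3->Inland2: 40 × $2 = $80
  P3->Inland3: 10 × $15 = $150
Optimal cost = $2350.
Saving = 2870 − 2350 = $520.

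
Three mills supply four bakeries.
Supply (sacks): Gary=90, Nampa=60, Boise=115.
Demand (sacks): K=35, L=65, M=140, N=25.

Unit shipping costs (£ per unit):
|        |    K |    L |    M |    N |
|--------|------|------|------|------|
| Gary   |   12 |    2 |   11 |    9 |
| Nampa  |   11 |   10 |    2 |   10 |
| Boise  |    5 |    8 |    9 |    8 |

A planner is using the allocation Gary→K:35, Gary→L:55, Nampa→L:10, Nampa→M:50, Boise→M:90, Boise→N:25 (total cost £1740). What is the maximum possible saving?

Current plan cost = 35·12 + 55·2 + 10·10 + 50·2 + 90·9 + 25·8 = £1740.
Optimal plan:
  Gary–L: 65 × £2 = £130
  Gary–N: 25 × £9 = £225
  Nampa–M: 60 × £2 = £120
  Boise–K: 35 × £5 = £175
  Boise–M: 80 × £9 = £720
Optimal cost = £1370.
Saving = 1740 − 1370 = £370.

370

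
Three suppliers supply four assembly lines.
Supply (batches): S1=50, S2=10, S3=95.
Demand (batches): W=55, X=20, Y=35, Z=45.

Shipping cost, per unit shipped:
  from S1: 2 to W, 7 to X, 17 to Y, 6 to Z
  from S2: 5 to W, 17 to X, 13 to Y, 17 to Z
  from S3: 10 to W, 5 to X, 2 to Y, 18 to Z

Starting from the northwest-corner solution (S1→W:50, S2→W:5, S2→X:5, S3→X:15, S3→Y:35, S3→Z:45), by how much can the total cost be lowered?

Current plan cost = 50·2 + 5·5 + 5·17 + 15·5 + 35·2 + 45·18 = 1165.
Optimal plan:
  S1->W: 5 × 2 = 10
  S1->Z: 45 × 6 = 270
  S2->W: 10 × 5 = 50
  S3->W: 40 × 10 = 400
  S3->X: 20 × 5 = 100
  S3->Y: 35 × 2 = 70
Optimal cost = 900.
Saving = 1165 − 900 = 265.

265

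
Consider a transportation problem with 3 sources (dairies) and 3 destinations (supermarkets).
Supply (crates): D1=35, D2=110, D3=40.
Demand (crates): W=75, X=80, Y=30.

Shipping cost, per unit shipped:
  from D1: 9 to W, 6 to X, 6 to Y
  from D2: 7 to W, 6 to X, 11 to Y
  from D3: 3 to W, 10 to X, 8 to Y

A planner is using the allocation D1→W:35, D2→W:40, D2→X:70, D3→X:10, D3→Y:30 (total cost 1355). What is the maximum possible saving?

330

Current plan cost = 35·9 + 40·7 + 70·6 + 10·10 + 30·8 = 1355.
Optimal plan:
  D1->X: 5 × 6 = 30
  D1->Y: 30 × 6 = 180
  D2->W: 35 × 7 = 245
  D2->X: 75 × 6 = 450
  D3->W: 40 × 3 = 120
Optimal cost = 1025.
Saving = 1355 − 1025 = 330.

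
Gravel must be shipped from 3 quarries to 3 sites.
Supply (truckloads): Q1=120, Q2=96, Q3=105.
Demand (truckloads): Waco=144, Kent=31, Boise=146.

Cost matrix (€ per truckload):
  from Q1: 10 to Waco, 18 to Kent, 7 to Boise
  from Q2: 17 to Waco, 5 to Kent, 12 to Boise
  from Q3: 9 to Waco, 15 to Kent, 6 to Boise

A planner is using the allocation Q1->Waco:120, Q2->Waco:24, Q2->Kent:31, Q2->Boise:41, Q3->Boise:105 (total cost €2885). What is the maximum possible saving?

48

Current plan cost = 120·10 + 24·17 + 31·5 + 41·12 + 105·6 = €2885.
Optimal plan:
  Q1→Waco: 39 × €10 = €390
  Q1→Boise: 81 × €7 = €567
  Q2→Kent: 31 × €5 = €155
  Q2→Boise: 65 × €12 = €780
  Q3→Waco: 105 × €9 = €945
Optimal cost = €2837.
Saving = 2885 − 2837 = €48.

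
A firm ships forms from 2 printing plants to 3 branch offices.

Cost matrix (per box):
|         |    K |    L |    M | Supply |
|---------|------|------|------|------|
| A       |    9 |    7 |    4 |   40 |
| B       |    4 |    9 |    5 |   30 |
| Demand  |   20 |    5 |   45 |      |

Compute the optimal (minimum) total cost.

An optimal shipping plan:
  A->L: 5 × 7 = 35
  A->M: 35 × 4 = 140
  B->K: 20 × 4 = 80
  B->M: 10 × 5 = 50
Total = 35 + 140 + 80 + 50 = 305.
(Supply check: A ships 40; B ships 30.)

305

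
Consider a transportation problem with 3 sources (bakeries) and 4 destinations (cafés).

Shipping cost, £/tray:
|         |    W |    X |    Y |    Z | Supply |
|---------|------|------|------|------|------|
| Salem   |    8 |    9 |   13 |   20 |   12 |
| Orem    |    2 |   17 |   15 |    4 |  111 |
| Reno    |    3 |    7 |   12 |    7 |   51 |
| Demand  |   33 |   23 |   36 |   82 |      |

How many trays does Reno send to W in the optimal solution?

4

The minimum-cost plan:
  Salem to Y: 12 trays
  Orem to W: 29 trays
  Orem to Z: 82 trays
  Reno to W: 4 trays
  Reno to X: 23 trays
  Reno to Y: 24 trays
Total cost = £1003.
So Reno→W carries 4 trays.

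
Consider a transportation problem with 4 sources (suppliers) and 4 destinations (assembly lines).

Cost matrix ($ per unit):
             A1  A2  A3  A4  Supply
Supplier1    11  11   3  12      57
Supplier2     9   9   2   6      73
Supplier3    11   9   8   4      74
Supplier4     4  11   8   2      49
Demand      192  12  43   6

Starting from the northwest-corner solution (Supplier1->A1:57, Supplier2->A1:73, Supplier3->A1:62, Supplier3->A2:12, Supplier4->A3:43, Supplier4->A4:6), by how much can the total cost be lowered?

546

Current plan cost = 57·11 + 73·9 + 62·11 + 12·9 + 43·8 + 6·2 = $2430.
Optimal plan:
  Supplier1–A1: 14 batches
  Supplier1–A3: 43 batches
  Supplier2–A1: 73 batches
  Supplier3–A1: 56 batches
  Supplier3–A2: 12 batches
  Supplier3–A4: 6 batches
  Supplier4–A1: 49 batches
Optimal cost = $1884.
Saving = 2430 − 1884 = $546.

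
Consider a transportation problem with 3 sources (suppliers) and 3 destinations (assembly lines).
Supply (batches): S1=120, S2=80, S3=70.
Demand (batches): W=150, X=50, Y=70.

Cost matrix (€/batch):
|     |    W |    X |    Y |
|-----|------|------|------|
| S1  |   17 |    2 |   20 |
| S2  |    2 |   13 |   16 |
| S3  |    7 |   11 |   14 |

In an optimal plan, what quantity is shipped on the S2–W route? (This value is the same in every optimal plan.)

80

The minimum-cost plan:
  S1→X: 50 × €2 = €100
  S1→Y: 70 × €20 = €1400
  S2→W: 80 × €2 = €160
  S3→W: 70 × €7 = €490
Total cost = €2150.
So S2→W carries 80 batches.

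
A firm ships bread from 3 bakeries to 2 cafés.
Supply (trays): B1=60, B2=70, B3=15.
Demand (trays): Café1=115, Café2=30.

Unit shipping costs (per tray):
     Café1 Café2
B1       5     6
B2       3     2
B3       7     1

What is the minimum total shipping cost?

510

An optimal shipping plan:
  B1->Café1: 60 × 5 = 300
  B2->Café1: 55 × 3 = 165
  B2->Café2: 15 × 2 = 30
  B3->Café2: 15 × 1 = 15
Total = 300 + 165 + 30 + 15 = 510.
(Supply check: B1 ships 60; B2 ships 70; B3 ships 15.)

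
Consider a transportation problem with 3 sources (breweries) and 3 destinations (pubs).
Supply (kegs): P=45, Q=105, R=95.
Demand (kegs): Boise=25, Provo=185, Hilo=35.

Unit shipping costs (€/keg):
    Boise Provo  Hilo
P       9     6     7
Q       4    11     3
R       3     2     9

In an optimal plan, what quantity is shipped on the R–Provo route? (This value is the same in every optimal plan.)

The minimum-cost plan:
  P to Provo: 45 × €6 = €270
  Q to Boise: 25 × €4 = €100
  Q to Provo: 45 × €11 = €495
  Q to Hilo: 35 × €3 = €105
  R to Provo: 95 × €2 = €190
Total cost = €1160.
So R→Provo carries 95 kegs.

95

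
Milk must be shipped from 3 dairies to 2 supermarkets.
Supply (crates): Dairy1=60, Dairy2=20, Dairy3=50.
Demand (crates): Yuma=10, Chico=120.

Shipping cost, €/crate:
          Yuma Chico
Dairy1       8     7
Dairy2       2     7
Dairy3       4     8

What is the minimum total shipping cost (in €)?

910

A cheapest plan:
  Dairy1–Chico: 60 × €7 = €420
  Dairy2–Yuma: 10 × €2 = €20
  Dairy2–Chico: 10 × €7 = €70
  Dairy3–Chico: 50 × €8 = €400
Total = 420 + 20 + 70 + 400 = €910.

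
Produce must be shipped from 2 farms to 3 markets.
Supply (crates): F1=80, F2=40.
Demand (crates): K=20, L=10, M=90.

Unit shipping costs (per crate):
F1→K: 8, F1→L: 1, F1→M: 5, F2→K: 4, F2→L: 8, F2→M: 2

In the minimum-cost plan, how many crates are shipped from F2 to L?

The minimum-cost plan:
  F1→L: 10 × 1 = 10
  F1→M: 70 × 5 = 350
  F2→K: 20 × 4 = 80
  F2→M: 20 × 2 = 40
Total cost = 480.
The route F2→L is not used.

0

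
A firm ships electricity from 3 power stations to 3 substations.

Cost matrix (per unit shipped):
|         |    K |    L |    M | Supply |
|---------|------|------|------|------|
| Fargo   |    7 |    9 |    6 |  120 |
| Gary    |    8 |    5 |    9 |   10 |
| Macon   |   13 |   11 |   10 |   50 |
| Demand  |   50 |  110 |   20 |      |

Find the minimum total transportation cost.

1520

An optimal shipping plan:
  Fargo to K: 50 MWh
  Fargo to L: 50 MWh
  Fargo to M: 20 MWh
  Gary to L: 10 MWh
  Macon to L: 50 MWh
Total cost = 1520.
(Supply check: Fargo ships 120; Gary ships 10; Macon ships 50.)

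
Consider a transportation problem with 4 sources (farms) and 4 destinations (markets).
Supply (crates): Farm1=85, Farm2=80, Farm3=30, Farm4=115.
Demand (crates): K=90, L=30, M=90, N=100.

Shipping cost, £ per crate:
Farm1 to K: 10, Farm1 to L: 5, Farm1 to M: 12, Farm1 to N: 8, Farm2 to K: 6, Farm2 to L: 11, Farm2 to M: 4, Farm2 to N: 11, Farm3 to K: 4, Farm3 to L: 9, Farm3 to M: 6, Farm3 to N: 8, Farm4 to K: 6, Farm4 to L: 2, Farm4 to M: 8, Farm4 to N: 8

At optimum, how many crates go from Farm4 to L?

Optimal shipments:
  Farm1->N: 85 × £8 = £680
  Farm2->M: 80 × £4 = £320
  Farm3->K: 20 × £4 = £80
  Farm3->M: 10 × £6 = £60
  Farm4->K: 70 × £6 = £420
  Farm4->L: 30 × £2 = £60
  Farm4->N: 15 × £8 = £120
Total cost = £1740.
So Farm4→L carries 30 crates.

30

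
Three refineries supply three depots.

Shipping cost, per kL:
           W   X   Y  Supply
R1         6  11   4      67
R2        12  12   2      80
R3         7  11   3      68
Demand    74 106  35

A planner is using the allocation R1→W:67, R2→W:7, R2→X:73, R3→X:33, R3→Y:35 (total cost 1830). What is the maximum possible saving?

Current plan cost = 67·6 + 7·12 + 73·12 + 33·11 + 35·3 = 1830.
Optimal plan:
  R1→W: 67 × 6 = 402
  R2→X: 45 × 12 = 540
  R2→Y: 35 × 2 = 70
  R3→W: 7 × 7 = 49
  R3→X: 61 × 11 = 671
Optimal cost = 1732.
Saving = 1830 − 1732 = 98.

98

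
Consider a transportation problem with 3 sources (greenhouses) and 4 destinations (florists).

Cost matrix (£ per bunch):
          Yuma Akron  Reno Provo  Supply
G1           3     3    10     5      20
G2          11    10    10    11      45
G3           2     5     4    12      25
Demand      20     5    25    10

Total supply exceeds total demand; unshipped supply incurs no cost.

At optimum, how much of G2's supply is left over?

30

An optimal plan:
  G1->Yuma: 5 × £3 = £15
  G1->Akron: 5 × £3 = £15
  G1->Provo: 10 × £5 = £50
  G2->Reno: 15 × £10 = £150
  G3->Yuma: 15 × £2 = £30
  G3->Reno: 10 × £4 = £40
Total cost = £300.
G2 ships 15 of its 45, leaving 30.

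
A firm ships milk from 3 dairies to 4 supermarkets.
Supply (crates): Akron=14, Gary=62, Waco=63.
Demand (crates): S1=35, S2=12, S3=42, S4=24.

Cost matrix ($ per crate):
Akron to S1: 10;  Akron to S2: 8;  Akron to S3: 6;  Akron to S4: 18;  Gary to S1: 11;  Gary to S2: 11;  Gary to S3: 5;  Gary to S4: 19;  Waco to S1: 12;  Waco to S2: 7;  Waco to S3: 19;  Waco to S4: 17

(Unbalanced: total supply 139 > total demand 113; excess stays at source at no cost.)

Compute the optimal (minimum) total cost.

A cheapest plan:
  Akron–S1: 14 × $10 = $140
  Gary–S1: 20 × $11 = $220
  Gary–S3: 42 × $5 = $210
  Waco–S1: 1 × $12 = $12
  Waco–S2: 12 × $7 = $84
  Waco–S4: 24 × $17 = $408
Total = 140 + 220 + 210 + 12 + 84 + 408 = $1074.

1074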